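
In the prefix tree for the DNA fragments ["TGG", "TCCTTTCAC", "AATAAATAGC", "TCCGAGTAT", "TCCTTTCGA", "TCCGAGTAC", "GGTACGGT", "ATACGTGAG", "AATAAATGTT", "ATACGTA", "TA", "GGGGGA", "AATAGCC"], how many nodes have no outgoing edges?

13

A leaf is a node with no children — equivalently, the end of a word that is not a proper prefix of any other stored word.
Those words: "AATAAATAGC", "AATAAATGTT", "AATAGCC", "ATACGTA", "ATACGTGAG", "GGGGGA", "GGTACGGT", "TA", "TCCGAGTAC", "TCCGAGTAT", "TCCTTTCAC", "TCCTTTCGA", "TGG"
Leaf count: 13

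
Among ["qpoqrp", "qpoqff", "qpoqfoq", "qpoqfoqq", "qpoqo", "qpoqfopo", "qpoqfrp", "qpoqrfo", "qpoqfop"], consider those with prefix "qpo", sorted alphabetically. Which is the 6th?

Words with prefix "qpo", in lexicographic order: "qpoqff", "qpoqfop", "qpoqfopo", "qpoqfoq", "qpoqfoqq", "qpoqfrp", "qpoqo", "qpoqrfo", "qpoqrp"
Position 6: qpoqfrp

qpoqfrp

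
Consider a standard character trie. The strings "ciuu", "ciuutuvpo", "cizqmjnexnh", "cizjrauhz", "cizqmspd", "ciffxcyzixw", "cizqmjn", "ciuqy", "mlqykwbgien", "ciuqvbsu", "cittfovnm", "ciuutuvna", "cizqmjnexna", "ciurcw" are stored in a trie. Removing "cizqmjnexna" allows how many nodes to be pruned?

1

Walk "cizqmjnexna" from the leaf back toward the root, removing each node that no remaining word uses.
The suffix "a" (1 node) is used only by "cizqmjnexna"; the node for "cizqmjnexn" still has the child "h", so pruning stops there.
Nodes removed: 1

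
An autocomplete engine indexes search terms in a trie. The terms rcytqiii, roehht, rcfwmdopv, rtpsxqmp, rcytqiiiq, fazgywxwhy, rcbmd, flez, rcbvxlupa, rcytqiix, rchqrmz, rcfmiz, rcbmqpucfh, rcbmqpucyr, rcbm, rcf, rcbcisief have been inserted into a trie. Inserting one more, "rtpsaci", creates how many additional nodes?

Walking "rtpsaci" from the root, the first 4 characters ("rtps") follow existing edges; "a" is the first miss.
Each of the 3 remaining characters creates one node.

3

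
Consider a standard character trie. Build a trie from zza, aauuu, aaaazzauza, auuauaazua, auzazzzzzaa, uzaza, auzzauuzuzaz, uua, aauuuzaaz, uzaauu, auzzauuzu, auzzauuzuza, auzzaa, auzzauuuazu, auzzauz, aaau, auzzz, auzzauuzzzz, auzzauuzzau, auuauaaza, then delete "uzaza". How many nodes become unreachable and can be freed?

2

After clearing the end-marker at "uzaza", prune upward until reaching a node still needed by another word.
The suffix "za" (2 nodes) is used only by "uzaza"; the node for "uza" still has the child "a", so pruning stops there.
Nodes removed: 2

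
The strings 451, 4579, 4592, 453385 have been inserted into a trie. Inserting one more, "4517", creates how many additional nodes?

1

The longest prefix of "4517" already in the trie is "451" (length 3).
So 4 − 3 = 1 new nodes.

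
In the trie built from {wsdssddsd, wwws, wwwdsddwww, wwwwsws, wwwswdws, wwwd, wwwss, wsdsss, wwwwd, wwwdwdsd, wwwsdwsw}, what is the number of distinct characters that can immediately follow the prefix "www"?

3

The children of the "www" node are the distinct next characters among strings starting with "www".
Characters that immediately follow "www" among the stored strings: {d, s, w}.
That node has 3 child edges.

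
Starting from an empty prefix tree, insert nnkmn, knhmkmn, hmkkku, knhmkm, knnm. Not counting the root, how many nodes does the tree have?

20

Trie structure (* marks end of a word):
(root)
├─ h
│  └─ m
│     └─ k
│        └─ k
│           └─ k
│              └─ u *
├─ k
│  └─ n
│     ├─ h
│     │  └─ m
│     │     └─ k
│     │        └─ m *
│     │           └─ n *
│     └─ n
│        └─ m *
└─ n
   └─ n
      └─ k
         └─ m
            └─ n *
Counting every labelled node above: 20.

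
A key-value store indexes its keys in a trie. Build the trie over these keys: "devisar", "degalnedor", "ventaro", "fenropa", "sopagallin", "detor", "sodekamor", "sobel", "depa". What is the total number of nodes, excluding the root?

54

For each word, the new-node count is its length minus the longest prefix already in the trie:
  "devisar" → 7 new (d, e, v, i, s, a, r)
  "degalnedor" → prefix "de" already present; 8 new (g, a, l, n, e, d, o, r)
  "ventaro" → 7 new (v, e, n, t, a, r, o)
  "fenropa" → 7 new (f, e, n, r, o, p, a)
  "sopagallin" → 10 new (s, o, p, a, g, a, l, l, i, n)
  "detor" → prefix "de" already present; 3 new (t, o, r)
  "sodekamor" → prefix "so" already present; 7 new (d, e, k, a, m, o, r)
  "sobel" → prefix "so" already present; 3 new (b, e, l)
  "depa" → prefix "de" already present; 2 new (p, a)
Total nodes = 7 + 8 + 7 + 7 + 10 + 3 + 7 + 3 + 2 = 54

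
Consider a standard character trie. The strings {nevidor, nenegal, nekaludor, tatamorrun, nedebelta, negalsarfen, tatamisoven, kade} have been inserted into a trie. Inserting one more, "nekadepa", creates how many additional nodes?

The longest prefix of "nekadepa" already in the trie is "neka" (length 4).
Each of the 4 remaining characters creates one node.

4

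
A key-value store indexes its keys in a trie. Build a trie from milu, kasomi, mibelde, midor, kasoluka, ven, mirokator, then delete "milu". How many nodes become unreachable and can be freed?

2

A node on "milu"'s path can go only if nothing else ends at it or branches off below it.
The suffix "lu" (2 nodes) is used only by "milu"; the node for "mi" still has the child "b", so pruning stops there.
Nodes removed: 2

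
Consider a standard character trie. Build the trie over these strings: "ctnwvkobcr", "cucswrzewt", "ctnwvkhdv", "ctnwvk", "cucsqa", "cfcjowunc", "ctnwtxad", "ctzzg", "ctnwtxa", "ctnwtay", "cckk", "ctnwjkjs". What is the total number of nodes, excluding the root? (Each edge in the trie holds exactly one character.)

Trace insertions, counting only characters that open a new branch:
  "ctnwvkobcr" → 10 new (c, t, n, w, v, k, o, b, c, r)
  "cucswrzewt" → prefix "c" already present; 9 new (u, c, s, w, r, z, e, w, t)
  "ctnwvkhdv" → prefix "ctnwvk" already present; 3 new (h, d, v)
  "ctnwvk" → prefix "ctnwvk" already present; 0 new (none)
  "cucsqa" → prefix "cucs" already present; 2 new (q, a)
  "cfcjowunc" → prefix "c" already present; 8 new (f, c, j, o, w, u, n, c)
  "ctnwtxad" → prefix "ctnw" already present; 4 new (t, x, a, d)
  "ctzzg" → prefix "ct" already present; 3 new (z, z, g)
  "ctnwtxa" → prefix "ctnwtxa" already present; 0 new (none)
  "ctnwtay" → prefix "ctnwt" already present; 2 new (a, y)
  "cckk" → prefix "c" already present; 3 new (c, k, k)
  "ctnwjkjs" → prefix "ctnw" already present; 4 new (j, k, j, s)
Total nodes = 10 + 9 + 3 + 0 + 2 + 8 + 4 + 3 + 0 + 2 + 3 + 4 = 48

48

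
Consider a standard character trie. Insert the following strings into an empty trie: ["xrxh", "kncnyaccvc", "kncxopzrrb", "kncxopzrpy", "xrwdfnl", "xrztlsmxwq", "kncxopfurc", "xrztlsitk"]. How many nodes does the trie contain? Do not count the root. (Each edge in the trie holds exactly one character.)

Count nodes per top-level branch (shared prefixes stored once):
  'k'-branch (kncnyaccvc, kncxopfurc, kncxopzrpy, kncxopzrrb): 23 nodes
  'x'-branch (xrwdfnl, xrxh, xrztlsitk, xrztlsmxwq): 20 nodes
Sum: 43

43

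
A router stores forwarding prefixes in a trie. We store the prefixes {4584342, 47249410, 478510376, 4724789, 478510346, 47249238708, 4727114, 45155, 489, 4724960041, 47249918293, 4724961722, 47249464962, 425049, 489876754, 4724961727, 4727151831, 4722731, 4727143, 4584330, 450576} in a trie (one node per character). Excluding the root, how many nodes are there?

Trace insertions, counting only characters that open a new branch:
  "4584342" → 7 new (4, 5, 8, 4, 3, 4, 2)
  "47249410" → prefix "4" already present; 7 new (7, 2, 4, 9, 4, 1, 0)
  "478510376" → prefix "47" already present; 7 new (8, 5, 1, 0, 3, 7, 6)
  "4724789" → prefix "4724" already present; 3 new (7, 8, 9)
  "478510346" → prefix "4785103" already present; 2 new (4, 6)
  "47249238708" → prefix "47249" already present; 6 new (2, 3, 8, 7, 0, 8)
  "4727114" → prefix "472" already present; 4 new (7, 1, 1, 4)
  "45155" → prefix "45" already present; 3 new (1, 5, 5)
  "489" → prefix "4" already present; 2 new (8, 9)
  "4724960041" → prefix "47249" already present; 5 new (6, 0, 0, 4, 1)
  "47249918293" → prefix "47249" already present; 6 new (9, 1, 8, 2, 9, 3)
  "4724961722" → prefix "472496" already present; 4 new (1, 7, 2, 2)
  "47249464962" → prefix "472494" already present; 5 new (6, 4, 9, 6, 2)
  "425049" → prefix "4" already present; 5 new (2, 5, 0, 4, 9)
  "489876754" → prefix "489" already present; 6 new (8, 7, 6, 7, 5, 4)
  "4724961727" → prefix "472496172" already present; 1 new (7)
  "4727151831" → prefix "47271" already present; 5 new (5, 1, 8, 3, 1)
  "4722731" → prefix "472" already present; 4 new (2, 7, 3, 1)
  "4727143" → prefix "47271" already present; 2 new (4, 3)
  "4584330" → prefix "45843" already present; 2 new (3, 0)
  "450576" → prefix "45" already present; 4 new (0, 5, 7, 6)
Total nodes = 7 + 7 + 7 + 3 + 2 + 6 + 4 + 3 + 2 + 5 + 6 + 4 + 5 + 5 + 6 + 1 + 5 + 4 + 2 + 2 + 4 = 90

90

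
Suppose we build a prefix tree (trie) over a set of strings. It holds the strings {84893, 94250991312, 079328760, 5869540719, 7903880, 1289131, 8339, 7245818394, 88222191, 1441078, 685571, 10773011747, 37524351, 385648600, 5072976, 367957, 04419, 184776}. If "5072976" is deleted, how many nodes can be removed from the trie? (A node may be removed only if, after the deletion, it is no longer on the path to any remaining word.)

6

A node on "5072976"'s path can go only if nothing else ends at it or branches off below it.
The suffix "072976" (6 nodes) is used only by "5072976"; the node for "5" still has the child "8", so pruning stops there.
Nodes removed: 6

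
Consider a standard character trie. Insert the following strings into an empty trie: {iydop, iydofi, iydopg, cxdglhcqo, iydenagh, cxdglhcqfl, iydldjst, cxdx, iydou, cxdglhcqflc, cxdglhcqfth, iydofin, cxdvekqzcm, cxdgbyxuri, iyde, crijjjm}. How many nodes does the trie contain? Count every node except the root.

54

Insert word by word; a character creates a node only if that edge doesn't already exist:
  "iydop" → 5 new (i, y, d, o, p)
  "iydofi" → prefix "iydo" already present; 2 new (f, i)
  "iydopg" → prefix "iydop" already present; 1 new (g)
  "cxdglhcqo" → 9 new (c, x, d, g, l, h, c, q, o)
  "iydenagh" → prefix "iyd" already present; 5 new (e, n, a, g, h)
  "cxdglhcqfl" → prefix "cxdglhcq" already present; 2 new (f, l)
  "iydldjst" → prefix "iyd" already present; 5 new (l, d, j, s, t)
  "cxdx" → prefix "cxd" already present; 1 new (x)
  "iydou" → prefix "iydo" already present; 1 new (u)
  "cxdglhcqflc" → prefix "cxdglhcqfl" already present; 1 new (c)
  "cxdglhcqfth" → prefix "cxdglhcqf" already present; 2 new (t, h)
  "iydofin" → prefix "iydofi" already present; 1 new (n)
  "cxdvekqzcm" → prefix "cxd" already present; 7 new (v, e, k, q, z, c, m)
  "cxdgbyxuri" → prefix "cxdg" already present; 6 new (b, y, x, u, r, i)
  "iyde" → prefix "iyde" already present; 0 new (none)
  "crijjjm" → prefix "c" already present; 6 new (r, i, j, j, j, m)
Total nodes = 5 + 2 + 1 + 9 + 5 + 2 + 5 + 1 + 1 + 1 + 2 + 1 + 7 + 6 + 0 + 6 = 54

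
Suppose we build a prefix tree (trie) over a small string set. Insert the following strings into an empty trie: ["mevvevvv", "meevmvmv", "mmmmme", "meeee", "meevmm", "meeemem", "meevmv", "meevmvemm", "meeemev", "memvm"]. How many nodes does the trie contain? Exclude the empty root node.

Insert word by word; a character creates a node only if that edge doesn't already exist:
  "mevvevvv" → 8 new (m, e, v, v, e, v, v, v)
  "meevmvmv" → prefix "me" already present; 6 new (e, v, m, v, m, v)
  "mmmmme" → prefix "m" already present; 5 new (m, m, m, m, e)
  "meeee" → prefix "mee" already present; 2 new (e, e)
  "meevmm" → prefix "meevm" already present; 1 new (m)
  "meeemem" → prefix "meee" already present; 3 new (m, e, m)
  "meevmv" → prefix "meevmv" already present; 0 new (none)
  "meevmvemm" → prefix "meevmv" already present; 3 new (e, m, m)
  "meeemev" → prefix "meeeme" already present; 1 new (v)
  "memvm" → prefix "me" already present; 3 new (m, v, m)
Total nodes = 8 + 6 + 5 + 2 + 1 + 3 + 0 + 3 + 1 + 3 = 32

32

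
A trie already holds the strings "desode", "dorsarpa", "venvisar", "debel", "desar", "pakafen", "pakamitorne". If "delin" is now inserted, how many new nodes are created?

3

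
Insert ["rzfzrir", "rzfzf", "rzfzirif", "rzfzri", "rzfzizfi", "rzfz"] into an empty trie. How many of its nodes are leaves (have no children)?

4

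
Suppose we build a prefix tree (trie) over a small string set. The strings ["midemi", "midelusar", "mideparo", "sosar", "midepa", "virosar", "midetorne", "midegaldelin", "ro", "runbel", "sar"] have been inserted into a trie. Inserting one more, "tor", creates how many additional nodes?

Nothing in the trie begins with "t"; the whole of "tor" is new.
3 − 0 = 3 new nodes.

3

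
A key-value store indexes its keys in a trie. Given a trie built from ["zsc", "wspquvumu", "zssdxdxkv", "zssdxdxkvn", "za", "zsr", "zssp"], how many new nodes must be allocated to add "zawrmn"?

4

The longest prefix of "zawrmn" already in the trie is "za" (length 2).
Each of the 4 remaining characters creates one node.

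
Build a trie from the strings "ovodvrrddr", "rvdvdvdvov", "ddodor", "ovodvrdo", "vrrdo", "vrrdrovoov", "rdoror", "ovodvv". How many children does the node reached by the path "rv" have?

The children of the "rv" node are the distinct next characters among strings starting with "rv".
Characters that immediately follow "rv" among the stored strings: {d}.
That node has 1 child edge.

1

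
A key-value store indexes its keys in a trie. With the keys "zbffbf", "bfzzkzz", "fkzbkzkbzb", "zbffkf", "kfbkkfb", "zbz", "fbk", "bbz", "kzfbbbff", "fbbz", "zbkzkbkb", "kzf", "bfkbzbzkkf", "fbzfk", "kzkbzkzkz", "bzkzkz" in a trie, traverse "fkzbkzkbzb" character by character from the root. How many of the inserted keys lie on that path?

Traverse "fkzbkzkbzb" character by character; count nodes along the way that are marked as word ends.
Prefixes of the query that are stored words: "fkzbkzkbzb"
Count: 1

1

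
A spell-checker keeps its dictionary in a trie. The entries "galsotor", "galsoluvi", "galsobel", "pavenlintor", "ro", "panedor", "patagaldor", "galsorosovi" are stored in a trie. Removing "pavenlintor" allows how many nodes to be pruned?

9

A node on "pavenlintor"'s path can go only if nothing else ends at it or branches off below it.
The suffix "venlintor" (9 nodes) is used only by "pavenlintor"; the node for "pa" still has the child "n", so pruning stops there.
Nodes removed: 9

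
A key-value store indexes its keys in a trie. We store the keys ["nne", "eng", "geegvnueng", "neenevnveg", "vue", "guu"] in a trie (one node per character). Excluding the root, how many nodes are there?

Trie structure (* marks end of a word):
(root)
├─ e
│  └─ n
│     └─ g *
├─ g
│  ├─ e
│  │  └─ e
│  │     └─ g
│  │        └─ v
│  │           └─ n
│  │              └─ u
│  │                 └─ e
│  │                    └─ n
│  │                       └─ g *
│  └─ u
│     └─ u *
├─ n
│  ├─ e
│  │  └─ e
│  │     └─ n
│  │        └─ e
│  │           └─ v
│  │              └─ n
│  │                 └─ v
│  │                    └─ e
│  │                       └─ g *
│  └─ n
│     └─ e *
└─ v
   └─ u
      └─ e *
Counting every labelled node above: 30.

30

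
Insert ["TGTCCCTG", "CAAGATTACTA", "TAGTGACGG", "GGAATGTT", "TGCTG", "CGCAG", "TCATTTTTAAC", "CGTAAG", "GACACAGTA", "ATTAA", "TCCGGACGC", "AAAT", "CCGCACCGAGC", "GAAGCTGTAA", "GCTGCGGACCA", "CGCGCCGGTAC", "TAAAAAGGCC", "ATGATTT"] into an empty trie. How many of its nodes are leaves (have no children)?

18

A leaf is a node with no children — equivalently, the end of a word that is not a proper prefix of any other stored word.
Those words: "AAAT", "ATGATTT", "ATTAA", "CAAGATTACTA", "CCGCACCGAGC", "CGCAG", "CGCGCCGGTAC", "CGTAAG", "GAAGCTGTAA", "GACACAGTA", "GCTGCGGACCA", "GGAATGTT", "TAAAAAGGCC", "TAGTGACGG", "TCATTTTTAAC", "TCCGGACGC", "TGCTG", "TGTCCCTG"
Leaf count: 18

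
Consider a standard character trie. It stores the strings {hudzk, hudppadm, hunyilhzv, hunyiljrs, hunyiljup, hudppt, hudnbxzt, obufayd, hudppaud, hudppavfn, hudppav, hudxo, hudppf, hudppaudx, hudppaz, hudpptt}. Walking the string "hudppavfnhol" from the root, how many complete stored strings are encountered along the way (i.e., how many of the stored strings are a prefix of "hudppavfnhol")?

2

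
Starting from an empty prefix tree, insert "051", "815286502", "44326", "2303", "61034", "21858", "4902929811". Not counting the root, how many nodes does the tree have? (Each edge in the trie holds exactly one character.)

Insert word by word; a character creates a node only if that edge doesn't already exist:
  "051" → 3 new (0, 5, 1)
  "815286502" → 9 new (8, 1, 5, 2, 8, 6, 5, 0, 2)
  "44326" → 5 new (4, 4, 3, 2, 6)
  "2303" → 4 new (2, 3, 0, 3)
  "61034" → 5 new (6, 1, 0, 3, 4)
  "21858" → prefix "2" already present; 4 new (1, 8, 5, 8)
  "4902929811" → prefix "4" already present; 9 new (9, 0, 2, 9, 2, 9, 8, 1, 1)
Total nodes = 3 + 9 + 5 + 4 + 5 + 4 + 9 = 39

39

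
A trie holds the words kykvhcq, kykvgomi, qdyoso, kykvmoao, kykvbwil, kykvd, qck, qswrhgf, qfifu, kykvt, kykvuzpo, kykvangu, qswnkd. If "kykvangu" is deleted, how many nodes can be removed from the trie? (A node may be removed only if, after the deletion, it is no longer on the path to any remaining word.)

4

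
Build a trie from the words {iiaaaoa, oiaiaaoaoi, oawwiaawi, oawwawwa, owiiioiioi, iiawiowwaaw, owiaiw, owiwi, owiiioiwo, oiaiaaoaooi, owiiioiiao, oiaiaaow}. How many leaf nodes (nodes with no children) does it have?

A leaf is a node with no children — equivalently, the end of a word that is not a proper prefix of any other stored word.
Those words: "iiaaaoa", "iiawiowwaaw", "oawwawwa", "oawwiaawi", "oiaiaaoaoi", "oiaiaaoaooi", "oiaiaaow", "owiaiw", "owiiioiiao", "owiiioiioi", "owiiioiwo", "owiwi"
Leaf count: 12

12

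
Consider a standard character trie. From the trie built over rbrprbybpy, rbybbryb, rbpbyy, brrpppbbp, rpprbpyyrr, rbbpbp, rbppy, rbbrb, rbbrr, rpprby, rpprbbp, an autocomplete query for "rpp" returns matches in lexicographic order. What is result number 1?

rpprbbp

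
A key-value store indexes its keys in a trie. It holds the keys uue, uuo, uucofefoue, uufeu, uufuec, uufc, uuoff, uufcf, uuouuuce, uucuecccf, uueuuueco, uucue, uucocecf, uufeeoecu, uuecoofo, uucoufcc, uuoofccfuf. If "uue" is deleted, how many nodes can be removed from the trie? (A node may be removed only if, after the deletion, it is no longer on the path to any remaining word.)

0

A node on "uue"'s path can go only if nothing else ends at it or branches off below it.
Every node on "uue" is still needed (e.g. by "uueuuueco"), so nothing is freed.
Nodes removed: 0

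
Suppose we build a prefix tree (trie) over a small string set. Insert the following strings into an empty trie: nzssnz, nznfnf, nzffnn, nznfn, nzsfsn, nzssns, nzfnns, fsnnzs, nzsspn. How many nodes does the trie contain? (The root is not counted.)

Trace insertions, counting only characters that open a new branch:
  "nzssnz" → 6 new (n, z, s, s, n, z)
  "nznfnf" → prefix "nz" already present; 4 new (n, f, n, f)
  "nzffnn" → prefix "nz" already present; 4 new (f, f, n, n)
  "nznfn" → prefix "nznfn" already present; 0 new (none)
  "nzsfsn" → prefix "nzs" already present; 3 new (f, s, n)
  "nzssns" → prefix "nzssn" already present; 1 new (s)
  "nzfnns" → prefix "nzf" already present; 3 new (n, n, s)
  "fsnnzs" → 6 new (f, s, n, n, z, s)
  "nzsspn" → prefix "nzss" already present; 2 new (p, n)
Total nodes = 6 + 4 + 4 + 0 + 3 + 1 + 3 + 6 + 2 = 29

29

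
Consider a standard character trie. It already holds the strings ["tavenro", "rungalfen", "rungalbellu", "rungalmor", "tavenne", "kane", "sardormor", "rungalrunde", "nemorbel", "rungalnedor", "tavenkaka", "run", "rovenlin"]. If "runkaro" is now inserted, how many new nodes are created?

4

Walking "runkaro" from the root, the first 3 characters ("run") follow existing edges; "k" is the first miss.
New nodes needed: |"runkaro"| − 3 = 7 − 3 = 4.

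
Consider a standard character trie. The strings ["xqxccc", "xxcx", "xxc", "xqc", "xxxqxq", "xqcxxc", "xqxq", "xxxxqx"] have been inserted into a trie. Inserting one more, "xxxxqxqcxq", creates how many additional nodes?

4

Walking "xxxxqxqcxq" from the root, the first 6 characters ("xxxxqx") follow existing edges; "q" is the first miss.
Each of the 4 remaining characters creates one node.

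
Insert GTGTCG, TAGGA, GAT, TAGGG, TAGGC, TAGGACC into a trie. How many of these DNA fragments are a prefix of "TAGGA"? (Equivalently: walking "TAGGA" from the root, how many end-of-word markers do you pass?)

Traverse "TAGGA" character by character; count nodes along the way that are marked as word ends.
Prefixes of the query that are stored words: "TAGGA"
Count: 1

1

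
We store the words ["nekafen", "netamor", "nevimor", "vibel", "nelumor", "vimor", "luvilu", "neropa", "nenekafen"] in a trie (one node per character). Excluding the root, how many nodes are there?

47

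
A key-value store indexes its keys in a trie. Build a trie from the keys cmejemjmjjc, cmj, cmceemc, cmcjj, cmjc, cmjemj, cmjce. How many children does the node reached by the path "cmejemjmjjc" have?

0

The children of the "cmejemjmjjc" node are the distinct next characters among strings starting with "cmejemjmjjc".
No stored string extends past "cmejemjmjjc".
That node has 0 child edges.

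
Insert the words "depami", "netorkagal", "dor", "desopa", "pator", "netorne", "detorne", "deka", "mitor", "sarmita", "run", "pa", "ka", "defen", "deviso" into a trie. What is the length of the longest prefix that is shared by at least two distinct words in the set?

The deepest shared node is where two words last agree before diverging.
"netorkagal" and "netorne" agree on "netor" (5 characters) before diverging; nothing deeper is shared.
Longest shared-prefix length: 5

5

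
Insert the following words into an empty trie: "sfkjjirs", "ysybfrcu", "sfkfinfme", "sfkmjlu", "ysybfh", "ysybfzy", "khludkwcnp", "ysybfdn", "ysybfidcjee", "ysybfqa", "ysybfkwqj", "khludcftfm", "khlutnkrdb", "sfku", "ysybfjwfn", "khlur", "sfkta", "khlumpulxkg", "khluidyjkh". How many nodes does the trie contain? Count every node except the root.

85

Insert word by word; a character creates a node only if that edge doesn't already exist:
  "sfkjjirs" → 8 new (s, f, k, j, j, i, r, s)
  "ysybfrcu" → 8 new (y, s, y, b, f, r, c, u)
  "sfkfinfme" → prefix "sfk" already present; 6 new (f, i, n, f, m, e)
  "sfkmjlu" → prefix "sfk" already present; 4 new (m, j, l, u)
  "ysybfh" → prefix "ysybf" already present; 1 new (h)
  "ysybfzy" → prefix "ysybf" already present; 2 new (z, y)
  "khludkwcnp" → 10 new (k, h, l, u, d, k, w, c, n, p)
  "ysybfdn" → prefix "ysybf" already present; 2 new (d, n)
  "ysybfidcjee" → prefix "ysybf" already present; 6 new (i, d, c, j, e, e)
  "ysybfqa" → prefix "ysybf" already present; 2 new (q, a)
  "ysybfkwqj" → prefix "ysybf" already present; 4 new (k, w, q, j)
  "khludcftfm" → prefix "khlud" already present; 5 new (c, f, t, f, m)
  "khlutnkrdb" → prefix "khlu" already present; 6 new (t, n, k, r, d, b)
  "sfku" → prefix "sfk" already present; 1 new (u)
  "ysybfjwfn" → prefix "ysybf" already present; 4 new (j, w, f, n)
  "khlur" → prefix "khlu" already present; 1 new (r)
  "sfkta" → prefix "sfk" already present; 2 new (t, a)
  "khlumpulxkg" → prefix "khlu" already present; 7 new (m, p, u, l, x, k, g)
  "khluidyjkh" → prefix "khlu" already present; 6 new (i, d, y, j, k, h)
Total nodes = 8 + 8 + 6 + 4 + 1 + 2 + 10 + 2 + 6 + 2 + 4 + 5 + 6 + 1 + 4 + 1 + 2 + 7 + 6 = 85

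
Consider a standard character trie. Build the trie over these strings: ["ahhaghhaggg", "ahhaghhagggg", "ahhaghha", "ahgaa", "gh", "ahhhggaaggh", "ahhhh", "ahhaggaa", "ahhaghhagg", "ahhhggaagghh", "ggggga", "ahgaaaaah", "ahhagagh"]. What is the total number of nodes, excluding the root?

For each word, the new-node count is its length minus the longest prefix already in the trie:
  "ahhaghhaggg" → 11 new (a, h, h, a, g, h, h, a, g, g, g)
  "ahhaghhagggg" → prefix "ahhaghhaggg" already present; 1 new (g)
  "ahhaghha" → prefix "ahhaghha" already present; 0 new (none)
  "ahgaa" → prefix "ah" already present; 3 new (g, a, a)
  "gh" → 2 new (g, h)
  "ahhhggaaggh" → prefix "ahh" already present; 8 new (h, g, g, a, a, g, g, h)
  "ahhhh" → prefix "ahhh" already present; 1 new (h)
  "ahhaggaa" → prefix "ahhag" already present; 3 new (g, a, a)
  "ahhaghhagg" → prefix "ahhaghhagg" already present; 0 new (none)
  "ahhhggaagghh" → prefix "ahhhggaaggh" already present; 1 new (h)
  "ggggga" → prefix "g" already present; 5 new (g, g, g, g, a)
  "ahgaaaaah" → prefix "ahgaa" already present; 4 new (a, a, a, h)
  "ahhagagh" → prefix "ahhag" already present; 3 new (a, g, h)
Total nodes = 11 + 1 + 0 + 3 + 2 + 8 + 1 + 3 + 0 + 1 + 5 + 4 + 3 = 42

42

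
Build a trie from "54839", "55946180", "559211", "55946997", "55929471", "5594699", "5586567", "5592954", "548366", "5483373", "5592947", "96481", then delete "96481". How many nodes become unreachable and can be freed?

A node on "96481"'s path can go only if nothing else ends at it or branches off below it.
No other word shares any prefix with "96481", so all 5 of its nodes go.
Nodes removed: 5

5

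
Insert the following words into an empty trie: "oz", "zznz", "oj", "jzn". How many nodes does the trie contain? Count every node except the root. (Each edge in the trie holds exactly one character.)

For each word, the new-node count is its length minus the longest prefix already in the trie:
  "oz" → 2 new (o, z)
  "zznz" → 4 new (z, z, n, z)
  "oj" → prefix "o" already present; 1 new (j)
  "jzn" → 3 new (j, z, n)
Total nodes = 2 + 4 + 1 + 3 = 10

10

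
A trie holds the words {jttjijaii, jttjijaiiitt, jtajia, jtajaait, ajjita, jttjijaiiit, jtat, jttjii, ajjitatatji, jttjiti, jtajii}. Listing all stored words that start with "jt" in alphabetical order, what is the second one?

jtajia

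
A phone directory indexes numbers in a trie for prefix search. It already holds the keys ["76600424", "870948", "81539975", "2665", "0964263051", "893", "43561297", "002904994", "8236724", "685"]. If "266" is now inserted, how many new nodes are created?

"266" is already a full path in the trie; only an end-marker is added.
No new nodes are needed: 0.

0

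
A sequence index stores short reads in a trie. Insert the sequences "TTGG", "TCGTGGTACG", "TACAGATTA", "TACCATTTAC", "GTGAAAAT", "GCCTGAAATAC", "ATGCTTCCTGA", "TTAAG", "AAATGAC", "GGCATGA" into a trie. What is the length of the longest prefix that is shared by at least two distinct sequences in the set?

The deepest shared node is where two words last agree before diverging.
e.g. "TACAGATTA" and "TACCATTTAC" share the prefix "TAC" of length 3; no pair shares a longer one.
Longest shared-prefix length: 3

3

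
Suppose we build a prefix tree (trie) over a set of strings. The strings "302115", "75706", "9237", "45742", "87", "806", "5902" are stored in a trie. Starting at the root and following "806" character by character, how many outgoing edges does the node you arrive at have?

Follow the path "806" to its node, then look at its outgoing edges.
No stored string extends past "806".
That node has 0 child edges.

0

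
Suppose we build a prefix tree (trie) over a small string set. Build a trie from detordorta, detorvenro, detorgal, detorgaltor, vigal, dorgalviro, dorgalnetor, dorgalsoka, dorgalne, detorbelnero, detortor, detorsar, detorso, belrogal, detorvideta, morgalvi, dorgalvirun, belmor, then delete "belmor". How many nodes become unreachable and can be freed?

3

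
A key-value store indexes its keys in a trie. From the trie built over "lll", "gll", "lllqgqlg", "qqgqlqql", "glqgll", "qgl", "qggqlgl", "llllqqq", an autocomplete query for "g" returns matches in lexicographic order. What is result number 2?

Words with prefix "g", in lexicographic order: "gll", "glqgll"
Position 2: glqgll

glqgll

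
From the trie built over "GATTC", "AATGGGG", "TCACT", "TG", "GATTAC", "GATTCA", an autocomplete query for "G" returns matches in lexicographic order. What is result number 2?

DFS of the "G" subtree visits, in order: "GATTAC", "GATTC", "GATTCA"
The 2nd is GATTC.

GATTC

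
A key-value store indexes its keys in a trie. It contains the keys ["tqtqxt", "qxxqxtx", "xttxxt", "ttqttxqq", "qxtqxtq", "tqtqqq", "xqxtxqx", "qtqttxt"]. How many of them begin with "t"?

Traverse to the node for "t", then collect every word in that subtree.
Words under "t": tqtqqq, tqtqxt, ttqttxqq
Count: 3

3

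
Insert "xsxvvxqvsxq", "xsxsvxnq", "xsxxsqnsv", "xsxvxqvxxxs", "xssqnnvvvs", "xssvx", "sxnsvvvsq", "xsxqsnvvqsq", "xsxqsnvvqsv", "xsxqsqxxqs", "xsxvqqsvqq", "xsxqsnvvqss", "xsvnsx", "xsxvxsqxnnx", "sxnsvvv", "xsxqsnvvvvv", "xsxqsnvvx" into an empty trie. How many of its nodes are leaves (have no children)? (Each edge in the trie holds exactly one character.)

16

A leaf is a node with no children — equivalently, the end of a word that is not a proper prefix of any other stored word.
Those words: "sxnsvvvsq", "xssqnnvvvs", "xssvx", "xsvnsx", "xsxqsnvvqsq", "xsxqsnvvqss", "xsxqsnvvqsv", "xsxqsnvvvvv", "xsxqsnvvx", "xsxqsqxxqs", "xsxsvxnq", "xsxvqqsvqq", "xsxvvxqvsxq", "xsxvxqvxxxs", "xsxvxsqxnnx", "xsxxsqnsv"
Leaf count: 16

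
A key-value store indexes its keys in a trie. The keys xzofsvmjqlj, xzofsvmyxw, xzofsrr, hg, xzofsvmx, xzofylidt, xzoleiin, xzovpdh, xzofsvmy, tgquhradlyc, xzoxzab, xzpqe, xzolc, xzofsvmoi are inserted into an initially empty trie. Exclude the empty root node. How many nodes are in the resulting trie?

54

For each word, the new-node count is its length minus the longest prefix already in the trie:
  "xzofsvmjqlj" → 11 new (x, z, o, f, s, v, m, j, q, l, j)
  "xzofsvmyxw" → prefix "xzofsvm" already present; 3 new (y, x, w)
  "xzofsrr" → prefix "xzofs" already present; 2 new (r, r)
  "hg" → 2 new (h, g)
  "xzofsvmx" → prefix "xzofsvm" already present; 1 new (x)
  "xzofylidt" → prefix "xzof" already present; 5 new (y, l, i, d, t)
  "xzoleiin" → prefix "xzo" already present; 5 new (l, e, i, i, n)
  "xzovpdh" → prefix "xzo" already present; 4 new (v, p, d, h)
  "xzofsvmy" → prefix "xzofsvmy" already present; 0 new (none)
  "tgquhradlyc" → 11 new (t, g, q, u, h, r, a, d, l, y, c)
  "xzoxzab" → prefix "xzo" already present; 4 new (x, z, a, b)
  "xzpqe" → prefix "xz" already present; 3 new (p, q, e)
  "xzolc" → prefix "xzol" already present; 1 new (c)
  "xzofsvmoi" → prefix "xzofsvm" already present; 2 new (o, i)
Total nodes = 11 + 3 + 2 + 2 + 1 + 5 + 5 + 4 + 0 + 11 + 4 + 3 + 1 + 2 = 54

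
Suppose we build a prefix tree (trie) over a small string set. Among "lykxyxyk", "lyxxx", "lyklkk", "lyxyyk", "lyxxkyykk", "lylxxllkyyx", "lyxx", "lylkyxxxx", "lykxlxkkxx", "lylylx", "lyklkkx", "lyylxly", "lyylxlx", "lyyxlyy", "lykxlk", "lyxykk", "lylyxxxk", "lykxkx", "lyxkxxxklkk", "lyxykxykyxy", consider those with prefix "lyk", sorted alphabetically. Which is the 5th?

lykxlxkkxx

Filter for "lyk…" and sort: "lyklkk", "lyklkkx", "lykxkx", "lykxlk", "lykxlxkkxx", "lykxyxyk"
The 5th is lykxlxkkxx.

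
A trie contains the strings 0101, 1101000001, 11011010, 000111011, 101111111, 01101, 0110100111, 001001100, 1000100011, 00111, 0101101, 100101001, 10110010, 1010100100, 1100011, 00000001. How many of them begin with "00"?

Traverse to the node for "00", then collect every word in that subtree.
Matches: "00000001", "000111011", "001001100", "00111"
Count: 4

4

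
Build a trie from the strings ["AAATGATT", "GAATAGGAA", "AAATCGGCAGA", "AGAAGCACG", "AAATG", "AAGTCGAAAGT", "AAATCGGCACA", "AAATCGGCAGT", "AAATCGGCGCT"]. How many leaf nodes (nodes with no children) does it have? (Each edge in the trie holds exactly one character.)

A leaf is a node with no children — equivalently, the end of a word that is not a proper prefix of any other stored word.
Those words: "AAATCGGCACA", "AAATCGGCAGA", "AAATCGGCAGT", "AAATCGGCGCT", "AAATGATT", "AAGTCGAAAGT", "AGAAGCACG", "GAATAGGAA"
Leaf count: 8

8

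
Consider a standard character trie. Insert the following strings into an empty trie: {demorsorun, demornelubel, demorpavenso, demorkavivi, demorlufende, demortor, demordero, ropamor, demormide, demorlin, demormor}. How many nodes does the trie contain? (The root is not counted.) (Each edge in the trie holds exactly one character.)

For each word, the new-node count is its length minus the longest prefix already in the trie:
  "demorsorun" → 10 new (d, e, m, o, r, s, o, r, u, n)
  "demornelubel" → prefix "demor" already present; 7 new (n, e, l, u, b, e, l)
  "demorpavenso" → prefix "demor" already present; 7 new (p, a, v, e, n, s, o)
  "demorkavivi" → prefix "demor" already present; 6 new (k, a, v, i, v, i)
  "demorlufende" → prefix "demor" already present; 7 new (l, u, f, e, n, d, e)
  "demortor" → prefix "demor" already present; 3 new (t, o, r)
  "demordero" → prefix "demor" already present; 4 new (d, e, r, o)
  "ropamor" → 7 new (r, o, p, a, m, o, r)
  "demormide" → prefix "demor" already present; 4 new (m, i, d, e)
  "demorlin" → prefix "demorl" already present; 2 new (i, n)
  "demormor" → prefix "demorm" already present; 2 new (o, r)
Total nodes = 10 + 7 + 7 + 6 + 7 + 3 + 4 + 7 + 4 + 2 + 2 = 59

59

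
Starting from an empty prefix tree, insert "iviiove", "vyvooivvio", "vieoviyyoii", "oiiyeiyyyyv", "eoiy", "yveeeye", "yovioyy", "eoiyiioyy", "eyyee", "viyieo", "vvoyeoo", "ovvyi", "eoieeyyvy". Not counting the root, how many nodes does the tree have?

Trace insertions, counting only characters that open a new branch:
  "iviiove" → 7 new (i, v, i, i, o, v, e)
  "vyvooivvio" → 10 new (v, y, v, o, o, i, v, v, i, o)
  "vieoviyyoii" → prefix "v" already present; 10 new (i, e, o, v, i, y, y, o, i, i)
  "oiiyeiyyyyv" → 11 new (o, i, i, y, e, i, y, y, y, y, v)
  "eoiy" → 4 new (e, o, i, y)
  "yveeeye" → 7 new (y, v, e, e, e, y, e)
  "yovioyy" → prefix "y" already present; 6 new (o, v, i, o, y, y)
  "eoiyiioyy" → prefix "eoiy" already present; 5 new (i, i, o, y, y)
  "eyyee" → prefix "e" already present; 4 new (y, y, e, e)
  "viyieo" → prefix "vi" already present; 4 new (y, i, e, o)
  "vvoyeoo" → prefix "v" already present; 6 new (v, o, y, e, o, o)
  "ovvyi" → prefix "o" already present; 4 new (v, v, y, i)
  "eoieeyyvy" → prefix "eoi" already present; 6 new (e, e, y, y, v, y)
Total nodes = 7 + 10 + 10 + 11 + 4 + 7 + 6 + 5 + 4 + 4 + 6 + 4 + 6 = 84

84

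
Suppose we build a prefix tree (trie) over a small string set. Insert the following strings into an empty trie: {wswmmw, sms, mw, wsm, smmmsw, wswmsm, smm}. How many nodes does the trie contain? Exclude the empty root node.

18

Trace insertions, counting only characters that open a new branch:
  "wswmmw" → 6 new (w, s, w, m, m, w)
  "sms" → 3 new (s, m, s)
  "mw" → 2 new (m, w)
  "wsm" → prefix "ws" already present; 1 new (m)
  "smmmsw" → prefix "sm" already present; 4 new (m, m, s, w)
  "wswmsm" → prefix "wswm" already present; 2 new (s, m)
  "smm" → prefix "smm" already present; 0 new (none)
Total nodes = 6 + 3 + 2 + 1 + 4 + 2 + 0 = 18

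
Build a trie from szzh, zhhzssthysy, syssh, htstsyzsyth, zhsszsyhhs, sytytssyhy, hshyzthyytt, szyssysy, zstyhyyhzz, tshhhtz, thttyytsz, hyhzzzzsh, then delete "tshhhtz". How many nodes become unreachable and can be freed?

6

Walk "tshhhtz" from the leaf back toward the root, removing each node that no remaining word uses.
The suffix "shhhtz" (6 nodes) is used only by "tshhhtz"; the node for "t" still has the child "h", so pruning stops there.
Nodes removed: 6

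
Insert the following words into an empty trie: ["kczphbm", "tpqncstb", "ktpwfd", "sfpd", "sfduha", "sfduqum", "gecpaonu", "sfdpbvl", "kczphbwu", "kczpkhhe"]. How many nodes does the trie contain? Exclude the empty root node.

49

Trace insertions, counting only characters that open a new branch:
  "kczphbm" → 7 new (k, c, z, p, h, b, m)
  "tpqncstb" → 8 new (t, p, q, n, c, s, t, b)
  "ktpwfd" → prefix "k" already present; 5 new (t, p, w, f, d)
  "sfpd" → 4 new (s, f, p, d)
  "sfduha" → prefix "sf" already present; 4 new (d, u, h, a)
  "sfduqum" → prefix "sfdu" already present; 3 new (q, u, m)
  "gecpaonu" → 8 new (g, e, c, p, a, o, n, u)
  "sfdpbvl" → prefix "sfd" already present; 4 new (p, b, v, l)
  "kczphbwu" → prefix "kczphb" already present; 2 new (w, u)
  "kczpkhhe" → prefix "kczp" already present; 4 new (k, h, h, e)
Total nodes = 7 + 8 + 5 + 4 + 4 + 3 + 8 + 4 + 2 + 4 = 49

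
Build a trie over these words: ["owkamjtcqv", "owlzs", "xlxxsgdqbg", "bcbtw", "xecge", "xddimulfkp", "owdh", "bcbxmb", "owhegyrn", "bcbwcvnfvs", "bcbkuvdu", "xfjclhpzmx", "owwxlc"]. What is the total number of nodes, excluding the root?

77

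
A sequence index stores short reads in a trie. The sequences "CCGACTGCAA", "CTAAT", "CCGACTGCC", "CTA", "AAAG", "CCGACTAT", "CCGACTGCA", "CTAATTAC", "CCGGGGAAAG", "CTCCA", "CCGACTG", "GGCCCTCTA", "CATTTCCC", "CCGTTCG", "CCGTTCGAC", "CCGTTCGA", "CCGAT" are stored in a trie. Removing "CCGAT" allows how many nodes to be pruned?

1

After clearing the end-marker at "CCGAT", prune upward until reaching a node still needed by another word.
The suffix "T" (1 node) is used only by "CCGAT"; the node for "CCGA" still has the child "C", so pruning stops there.
Nodes removed: 1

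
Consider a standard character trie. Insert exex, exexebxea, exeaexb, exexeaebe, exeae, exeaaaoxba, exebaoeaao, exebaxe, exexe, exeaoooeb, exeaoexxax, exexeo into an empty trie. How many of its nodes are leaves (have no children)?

9

A leaf is a node with no children — equivalently, the end of a word that is not a proper prefix of any other stored word.
Those words: "exeaaaoxba", "exeaexb", "exeaoexxax", "exeaoooeb", "exebaoeaao", "exebaxe", "exexeaebe", "exexebxea", "exexeo"
Leaf count: 9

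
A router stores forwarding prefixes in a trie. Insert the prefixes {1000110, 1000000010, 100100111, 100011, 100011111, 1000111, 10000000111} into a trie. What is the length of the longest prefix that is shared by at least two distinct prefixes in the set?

9

Look for the deepest trie node that still has at least two words in its subtree.
e.g. "1000000010" and "10000000111" share the prefix "100000001" of length 9; no pair shares a longer one.
Longest shared-prefix length: 9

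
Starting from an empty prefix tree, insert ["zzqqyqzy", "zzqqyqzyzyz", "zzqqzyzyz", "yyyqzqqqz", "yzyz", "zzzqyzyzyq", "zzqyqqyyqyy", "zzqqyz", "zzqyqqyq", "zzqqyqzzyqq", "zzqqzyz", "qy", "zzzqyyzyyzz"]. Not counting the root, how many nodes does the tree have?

58

Trace insertions, counting only characters that open a new branch:
  "zzqqyqzy" → 8 new (z, z, q, q, y, q, z, y)
  "zzqqyqzyzyz" → prefix "zzqqyqzy" already present; 3 new (z, y, z)
  "zzqqzyzyz" → prefix "zzqq" already present; 5 new (z, y, z, y, z)
  "yyyqzqqqz" → 9 new (y, y, y, q, z, q, q, q, z)
  "yzyz" → prefix "y" already present; 3 new (z, y, z)
  "zzzqyzyzyq" → prefix "zz" already present; 8 new (z, q, y, z, y, z, y, q)
  "zzqyqqyyqyy" → prefix "zzq" already present; 8 new (y, q, q, y, y, q, y, y)
  "zzqqyz" → prefix "zzqqy" already present; 1 new (z)
  "zzqyqqyq" → prefix "zzqyqqy" already present; 1 new (q)
  "zzqqyqzzyqq" → prefix "zzqqyqz" already present; 4 new (z, y, q, q)
  "zzqqzyz" → prefix "zzqqzyz" already present; 0 new (none)
  "qy" → 2 new (q, y)
  "zzzqyyzyyzz" → prefix "zzzqy" already present; 6 new (y, z, y, y, z, z)
Total nodes = 8 + 3 + 5 + 9 + 3 + 8 + 8 + 1 + 1 + 4 + 0 + 2 + 6 = 58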